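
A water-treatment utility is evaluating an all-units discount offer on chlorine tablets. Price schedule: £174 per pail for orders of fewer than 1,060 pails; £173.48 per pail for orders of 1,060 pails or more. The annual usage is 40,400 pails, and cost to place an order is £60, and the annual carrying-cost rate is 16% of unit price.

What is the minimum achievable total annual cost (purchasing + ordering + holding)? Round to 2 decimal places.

£7,025,589.90

H₁ = 16%×£174 = £27.8400;  H₂ = 16%×£173.48 = £27.7568
EOQ₁ = √(2×40,400×60/27.8400) = 417.30  (< 1,060, feasible at tier 1)
EOQ₂ = √(2×40,400×60/27.7568) = 417.92  (< 1,060 → use Q = 1,060 at tier-2 price)
TC(tier 1 (EOQ₁), Q≈417.3) = £7,041,217.59
TC(tier 2, Q≈1,060.0) = £7,025,589.90
Minimum at tier 2: £7,025,589.90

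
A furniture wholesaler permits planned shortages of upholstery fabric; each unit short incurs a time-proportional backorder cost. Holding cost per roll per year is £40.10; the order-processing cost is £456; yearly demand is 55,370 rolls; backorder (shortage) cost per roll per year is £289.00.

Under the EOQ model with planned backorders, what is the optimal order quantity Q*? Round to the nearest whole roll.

Q* = √(2DS/H) · √((H + b)/b)
   = √(2 × 55,370 × 456 / 40.1) · √((40.1 + 289) / 289)
   = 1,122.180 × 1.0671 ≈ 1,197.51

1,198 rolls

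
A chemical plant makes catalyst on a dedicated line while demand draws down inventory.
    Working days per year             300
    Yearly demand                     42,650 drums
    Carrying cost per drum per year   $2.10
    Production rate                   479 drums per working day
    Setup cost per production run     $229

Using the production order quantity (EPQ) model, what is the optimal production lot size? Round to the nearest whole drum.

Daily demand d = 42,650/300 = 142.167; p = 479; 1 − d/p = 0.70320
EPQ = √(2DS / (H(1 − d/p)))
    = √(2 × 42,650 × 229 / (2.1 × 0.70320)) ≈ 3,637.00

3,637 drums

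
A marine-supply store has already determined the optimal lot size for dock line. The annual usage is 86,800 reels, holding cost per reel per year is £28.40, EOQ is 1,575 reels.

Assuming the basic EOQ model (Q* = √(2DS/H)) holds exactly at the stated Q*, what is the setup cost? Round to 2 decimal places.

£405.82

EOQ relation: Q² = 2DS/H, so rearrange for the unknown.
S = Q²H / (2D) = 1,575² × 28.4 / (2 × 86,800) = 405.8165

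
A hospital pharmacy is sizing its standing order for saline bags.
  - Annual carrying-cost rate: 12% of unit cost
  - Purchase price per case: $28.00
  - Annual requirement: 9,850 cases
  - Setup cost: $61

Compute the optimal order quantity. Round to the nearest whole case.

Holding cost per case per year: H = 12% × $28 = $3.3600
EOQ = √(2DS/H) = √(2 × 9,850 × 61 / 3.36)
    = √(357,648.81) ≈ 598.04

598 cases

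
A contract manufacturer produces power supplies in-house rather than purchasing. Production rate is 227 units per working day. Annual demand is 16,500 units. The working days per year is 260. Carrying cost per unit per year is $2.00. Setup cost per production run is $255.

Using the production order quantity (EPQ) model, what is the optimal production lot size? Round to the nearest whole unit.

Daily demand d = 16,500/260 = 63.462; p = 227; 1 − d/p = 0.72043
EPQ = √(2DS / (H(1 − d/p)))
    = √(2 × 16,500 × 255 / (2 × 0.72043)) ≈ 2,416.66

2,417 units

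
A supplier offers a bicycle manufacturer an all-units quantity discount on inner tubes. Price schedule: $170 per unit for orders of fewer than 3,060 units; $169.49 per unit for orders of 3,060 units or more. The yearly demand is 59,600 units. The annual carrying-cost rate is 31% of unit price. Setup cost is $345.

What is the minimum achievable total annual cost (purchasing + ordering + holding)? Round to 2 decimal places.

$10,178,553.57

H₁ = 31%×$170 = $52.7000;  H₂ = 31%×$169.49 = $52.5419
EOQ₁ = √(2×59,600×345/52.7000) = 883.37  (< 3,060, feasible at tier 1)
EOQ₂ = √(2×59,600×345/52.5419) = 884.70  (< 3,060 → use Q = 3,060 at tier-2 price)
TC(tier 1 (EOQ₁), Q≈883.4) = $10,178,553.57
TC(tier 2, Q≈3,060.0) = $10,188,712.71
Minimum at tier 1 (EOQ₁): $10,178,553.57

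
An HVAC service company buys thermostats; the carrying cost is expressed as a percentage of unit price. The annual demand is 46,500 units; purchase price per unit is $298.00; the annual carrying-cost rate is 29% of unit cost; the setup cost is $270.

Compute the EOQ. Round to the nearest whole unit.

539 units

Carrying cost H = $298 × 29% = $86.4200/unit/yr
EOQ = √(2DS/H) = √(2 × 46,500 × 270 / 86.42)
    = √(290,557.74) ≈ 539.03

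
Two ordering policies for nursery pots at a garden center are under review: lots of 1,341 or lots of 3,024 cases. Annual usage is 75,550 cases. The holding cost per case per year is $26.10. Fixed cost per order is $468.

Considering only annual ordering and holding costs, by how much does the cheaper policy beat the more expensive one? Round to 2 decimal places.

Annual cost at Q: ordering D·S/Q plus holding Q·H/2.
TC(1,341) = (75,550/1,341)×468 + (1,341/2)×26.1 = $43,866.49
TC(3,024) = (75,550/3,024)×468 + (3,024/2)×26.1 = $51,155.46
Lots of 1,341 are cheaper by $7,288.97.

$7,288.97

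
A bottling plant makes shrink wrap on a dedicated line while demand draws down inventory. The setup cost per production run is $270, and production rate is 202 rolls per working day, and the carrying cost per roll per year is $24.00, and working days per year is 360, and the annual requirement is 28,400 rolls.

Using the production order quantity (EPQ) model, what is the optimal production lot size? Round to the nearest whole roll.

1,024 rolls

d = 28,400/360 = 78.8889 rolls/day;  effective holding cost H(1 − d/p) = 24·(1 − 78.8889/202) = 14.62706
Q* = √(2DS / H_eff) = √(2·28,400·270 / 14.62706) ≈ 1,023.95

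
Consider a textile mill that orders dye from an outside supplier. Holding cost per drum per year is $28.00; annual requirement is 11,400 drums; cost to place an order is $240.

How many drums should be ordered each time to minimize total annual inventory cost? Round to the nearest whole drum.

442 drums

Q* = √(2·D·S / H) = √(2·11,400·240 / 28) = √195,428.6 ≈ 442.07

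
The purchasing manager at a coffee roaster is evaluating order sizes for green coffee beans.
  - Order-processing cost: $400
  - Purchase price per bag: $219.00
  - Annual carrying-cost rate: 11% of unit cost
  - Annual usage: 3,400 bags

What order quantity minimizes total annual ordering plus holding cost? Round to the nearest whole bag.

336 bags

Holding cost per bag per year: H = 11% × $219 = $24.0900
Q* = √(2·D·S / H) = √(2·3,400·400 / 24.09) = √112,909.9 ≈ 336.02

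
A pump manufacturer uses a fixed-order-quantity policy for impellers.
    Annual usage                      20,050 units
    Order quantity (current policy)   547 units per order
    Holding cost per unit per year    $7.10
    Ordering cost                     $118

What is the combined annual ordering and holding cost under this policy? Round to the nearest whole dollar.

$6,267

Orders/yr = 20,050/547 = 36.654; ordering cost = 36.654 × $118 = $4,325.23
Average inventory = 547/2 = 273.5; holding cost = 273.5 × $7.1 = $1,941.85
Total = $4,325.23 + $1,941.85 = $6,267.08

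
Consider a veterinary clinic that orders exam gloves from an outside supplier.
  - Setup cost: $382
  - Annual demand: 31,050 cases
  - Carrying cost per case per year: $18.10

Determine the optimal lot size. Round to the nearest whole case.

1,145 cases

EOQ = √(2DS/H) = √(2 × 31,050 × 382 / 18.1)
    = √(1,310,618.78) ≈ 1,144.82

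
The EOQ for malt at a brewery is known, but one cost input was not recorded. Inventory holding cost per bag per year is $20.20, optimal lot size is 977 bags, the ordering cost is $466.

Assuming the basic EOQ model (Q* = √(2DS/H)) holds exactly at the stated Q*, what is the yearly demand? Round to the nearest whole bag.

20,688 bags per year

EOQ relation: Q² = 2DS/H, so rearrange for the unknown.
D = Q²H / (2S) = 977² × 20.2 / (2 × 466) = 20,688.29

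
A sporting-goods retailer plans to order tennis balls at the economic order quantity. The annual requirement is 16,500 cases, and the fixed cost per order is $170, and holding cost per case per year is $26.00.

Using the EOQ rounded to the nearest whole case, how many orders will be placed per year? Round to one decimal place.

35.5 orders per year

2DS/H = 2·16,500·170/26 = 215,769.23
EOQ = √215,769.23 ≈ 464.51 → Q = 465
N = D/Q = 16,500/465 ≈ 35.484 orders/yr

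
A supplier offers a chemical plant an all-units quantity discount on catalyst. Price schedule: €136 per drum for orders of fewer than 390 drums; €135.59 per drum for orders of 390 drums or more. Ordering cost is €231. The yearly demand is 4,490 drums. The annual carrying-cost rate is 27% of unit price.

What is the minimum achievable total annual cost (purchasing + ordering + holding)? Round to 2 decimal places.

€618,597.38

H₁ = 27%×€136 = €36.7200;  H₂ = 27%×€135.59 = €36.6093
EOQ₁ = √(2×4,490×231/36.7200) = 237.68  (< 390, feasible at tier 1)
EOQ₂ = √(2×4,490×231/36.6093) = 238.04  (< 390 → use Q = 390 at tier-2 price)
TC(tier 1 (EOQ₁), Q≈237.7) = €619,367.61
TC(tier 2, Q≈390.0) = €618,597.38
Minimum at tier 2: €618,597.38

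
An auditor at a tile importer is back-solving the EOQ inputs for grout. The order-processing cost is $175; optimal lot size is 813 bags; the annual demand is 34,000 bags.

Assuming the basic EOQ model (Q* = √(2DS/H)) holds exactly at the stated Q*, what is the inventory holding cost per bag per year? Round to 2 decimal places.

From Q* = √(2DS/H) ⇒ Q*² = 2DS/H.
H = 2DS / Q² = 2 × 34,000 × 175 / 813² = 18.0039

$18.00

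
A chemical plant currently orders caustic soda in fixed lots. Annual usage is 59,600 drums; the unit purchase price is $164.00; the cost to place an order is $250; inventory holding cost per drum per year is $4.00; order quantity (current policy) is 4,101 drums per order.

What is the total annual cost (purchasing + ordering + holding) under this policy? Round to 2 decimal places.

$9,786,235.26

Annual ordering cost = (D/Q)·S = (59,600/4,101) × 250 = $3,633.26
Annual holding cost  = (Q/2)·H = (4,101/2) × 4 = $8,202.00
Purchase cost = D·C = 59,600 × 164 = $9,774,400.00
Total = $3,633.26 + $8,202.00 + $9,774,400.00 = $9,786,235.26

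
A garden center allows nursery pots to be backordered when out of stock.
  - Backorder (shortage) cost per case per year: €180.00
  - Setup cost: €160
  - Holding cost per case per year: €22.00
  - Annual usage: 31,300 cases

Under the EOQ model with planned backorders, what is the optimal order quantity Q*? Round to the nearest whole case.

Basic EOQ = √(2·31,300·160/22) = 674.739
Backorder adjustment √((H+b)/b) = √((22+180)/180) = 1.0593
Q* = 674.739 × 1.0593 ≈ 714.78

715 cases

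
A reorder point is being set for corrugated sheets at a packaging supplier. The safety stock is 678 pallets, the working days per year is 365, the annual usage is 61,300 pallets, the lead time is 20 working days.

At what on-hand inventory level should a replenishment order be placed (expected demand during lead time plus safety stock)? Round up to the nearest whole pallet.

4,037 pallets

Daily demand d = 61,300 / 365 = 167.945 pallets/day
Demand during lead time = 167.945 × 20 = 3,358.90
Reorder point = 3,358.90 + 678 = 4,036.90 → round up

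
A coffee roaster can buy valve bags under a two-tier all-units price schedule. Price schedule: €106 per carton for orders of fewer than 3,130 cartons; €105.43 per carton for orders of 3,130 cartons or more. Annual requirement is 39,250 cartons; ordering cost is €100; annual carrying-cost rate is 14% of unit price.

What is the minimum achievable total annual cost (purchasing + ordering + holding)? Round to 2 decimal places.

€4,162,481.21

H₁ = 14%×€106 = €14.8400;  H₂ = 14%×€105.43 = €14.7602
EOQ₁ = √(2×39,250×100/14.8400) = 727.31  (< 3,130, feasible at tier 1)
EOQ₂ = √(2×39,250×100/14.7602) = 729.27  (< 3,130 → use Q = 3,130 at tier-2 price)
TC(tier 1 (EOQ₁), Q≈727.3) = €4,171,293.24
TC(tier 2, Q≈3,130.0) = €4,162,481.21
Minimum at tier 2: €4,162,481.21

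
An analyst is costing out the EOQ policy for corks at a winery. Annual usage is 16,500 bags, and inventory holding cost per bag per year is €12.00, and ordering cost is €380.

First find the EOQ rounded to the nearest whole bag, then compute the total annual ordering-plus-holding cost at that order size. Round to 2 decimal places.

EOQ = √(2DS/H) = √(2 × 16,500 × 380 / 12)
    = √(1,045,000.00) ≈ 1,022.25 → Q = 1,022 bags
Ordering: D/Q × S = 16,500/1,022 × €380 = €6,135.03
Holding:  Q/2 × H = 1,022/2 × €12 = €6,132.00
Total = €6,135.03 + €6,132.00 = €12,267.03

€12,267.03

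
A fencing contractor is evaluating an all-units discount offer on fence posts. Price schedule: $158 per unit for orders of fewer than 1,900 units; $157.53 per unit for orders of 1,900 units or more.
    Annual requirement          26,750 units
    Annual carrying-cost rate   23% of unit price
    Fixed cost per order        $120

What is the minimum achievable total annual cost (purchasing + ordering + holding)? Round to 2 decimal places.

$4,241,774.25

H₁ = 23%×$158 = $36.3400;  H₂ = 23%×$157.53 = $36.2319
EOQ₁ = √(2×26,750×120/36.3400) = 420.32  (< 1,900, feasible at tier 1)
EOQ₂ = √(2×26,750×120/36.2319) = 420.94  (< 1,900 → use Q = 1,900 at tier-2 price)
TC(tier 1 (EOQ₁), Q≈420.3) = $4,241,774.25
TC(tier 2, Q≈1,900.0) = $4,250,037.28
Minimum at tier 1 (EOQ₁): $4,241,774.25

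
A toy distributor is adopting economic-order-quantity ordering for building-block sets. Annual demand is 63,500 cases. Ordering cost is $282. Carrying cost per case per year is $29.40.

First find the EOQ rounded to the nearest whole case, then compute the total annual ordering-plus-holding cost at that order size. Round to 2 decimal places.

$32,448.91

Q* = √(2·D·S / H) = √(2·63,500·282 / 29.4) = √1,218,163.3 ≈ 1,103.70 → Q = 1,104 cases
Annual ordering cost = (D/Q)·S = (63,500/1,104) × 282 = $16,220.11
Annual holding cost  = (Q/2)·H = (1,104/2) × 29.4 = $16,228.80
Total = $16,220.11 + $16,228.80 = $32,448.91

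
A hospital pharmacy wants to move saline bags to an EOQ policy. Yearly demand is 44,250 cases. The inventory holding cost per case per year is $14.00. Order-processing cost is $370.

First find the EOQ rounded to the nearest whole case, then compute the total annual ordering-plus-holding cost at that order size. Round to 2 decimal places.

$21,410.98

Q* = √(2·D·S / H) = √(2·44,250·370 / 14) = √2,338,928.6 ≈ 1,529.36 → Q = 1,529 cases
Orders/yr = 44,250/1,529 = 28.940; ordering cost = 28.940 × $370 = $10,707.98
Average inventory = 1,529/2 = 764.5; holding cost = 764.5 × $14 = $10,703.00
Total = $10,707.98 + $10,703.00 = $21,410.98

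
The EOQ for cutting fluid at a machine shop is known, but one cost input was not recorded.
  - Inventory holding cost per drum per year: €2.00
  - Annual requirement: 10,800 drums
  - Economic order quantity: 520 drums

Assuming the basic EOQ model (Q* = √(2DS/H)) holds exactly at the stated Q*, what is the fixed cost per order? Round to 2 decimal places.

EOQ relation: Q² = 2DS/H, so rearrange for the unknown.
S = Q²H / (2D) = 520² × 2 / (2 × 10,800) = 25.0370

€25.04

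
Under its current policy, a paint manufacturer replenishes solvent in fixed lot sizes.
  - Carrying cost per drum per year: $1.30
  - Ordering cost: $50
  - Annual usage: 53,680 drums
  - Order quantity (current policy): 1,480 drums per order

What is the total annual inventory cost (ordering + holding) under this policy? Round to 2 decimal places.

Orders/yr = 53,680/1,480 = 36.270; ordering cost = 36.270 × $50 = $1,813.51
Average inventory = 1,480/2 = 740; holding cost = 740 × $1.3 = $962.00
Total = $1,813.51 + $962.00 = $2,775.51

$2,775.51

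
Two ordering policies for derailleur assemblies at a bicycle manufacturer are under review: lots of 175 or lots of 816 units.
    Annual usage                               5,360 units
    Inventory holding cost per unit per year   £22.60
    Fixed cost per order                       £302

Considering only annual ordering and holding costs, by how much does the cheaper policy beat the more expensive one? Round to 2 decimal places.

£22.80

For each Q, cost = (D/Q)·S + (Q/2)·H.
TC(175) = (5,360/175)×302 + (175/2)×22.6 = £11,227.33
TC(816) = (5,360/816)×302 + (816/2)×22.6 = £11,204.53
Cheaper: Q = 816.  Difference = £22.80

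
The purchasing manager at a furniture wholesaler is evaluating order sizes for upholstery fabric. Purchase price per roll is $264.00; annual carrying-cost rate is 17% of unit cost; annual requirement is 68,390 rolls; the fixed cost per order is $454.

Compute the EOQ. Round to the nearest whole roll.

1,176 rolls

Carrying cost H = $264 × 17% = $44.8800/roll/yr
2DS/H = 2·68,390·454/44.88 = 1,383,647.95
EOQ = √1,383,647.95 ≈ 1,176.29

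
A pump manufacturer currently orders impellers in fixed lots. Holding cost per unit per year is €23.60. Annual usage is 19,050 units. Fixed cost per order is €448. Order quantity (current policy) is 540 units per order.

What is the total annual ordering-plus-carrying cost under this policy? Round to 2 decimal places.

€22,176.44

Annual ordering cost = (D/Q)·S = (19,050/540) × 448 = €15,804.44
Annual holding cost  = (Q/2)·H = (540/2) × 23.6 = €6,372.00
Total = €15,804.44 + €6,372.00 = €22,176.44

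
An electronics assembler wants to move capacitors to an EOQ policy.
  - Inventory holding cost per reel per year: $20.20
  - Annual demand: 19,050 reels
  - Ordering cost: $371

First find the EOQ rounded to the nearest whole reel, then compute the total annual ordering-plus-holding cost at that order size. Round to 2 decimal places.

2DS/H = 2·19,050·371/20.2 = 699,757.43
EOQ = √699,757.43 ≈ 836.52 → Q = 837 reels
Annual ordering cost = (D/Q)·S = (19,050/837) × 371 = $8,443.91
Annual holding cost  = (Q/2)·H = (837/2) × 20.2 = $8,453.70
Total = $8,443.91 + $8,453.70 = $16,897.61

$16,897.61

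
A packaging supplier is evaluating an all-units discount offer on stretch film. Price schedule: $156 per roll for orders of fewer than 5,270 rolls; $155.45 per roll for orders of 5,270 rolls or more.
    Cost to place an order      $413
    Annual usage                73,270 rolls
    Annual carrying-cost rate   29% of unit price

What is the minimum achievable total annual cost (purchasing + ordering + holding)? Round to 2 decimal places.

$11,482,445.62

H₁ = 29%×$156 = $45.2400;  H₂ = 29%×$155.45 = $45.0805
EOQ₁ = √(2×73,270×413/45.2400) = 1,156.62  (< 5,270, feasible at tier 1)
EOQ₂ = √(2×73,270×413/45.0805) = 1,158.67  (< 5,270 → use Q = 5,270 at tier-2 price)
TC(tier 1 (EOQ₁), Q≈1,156.6) = $11,482,445.62
TC(tier 2, Q≈5,270.0) = $11,514,350.65
Minimum at tier 1 (EOQ₁): $11,482,445.62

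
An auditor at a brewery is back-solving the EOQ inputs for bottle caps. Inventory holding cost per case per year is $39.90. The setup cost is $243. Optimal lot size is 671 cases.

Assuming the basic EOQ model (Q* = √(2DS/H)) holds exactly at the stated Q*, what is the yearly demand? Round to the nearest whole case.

From Q* = √(2DS/H) ⇒ Q*² = 2DS/H.
D = Q²H / (2S) = 671² × 39.9 / (2 × 243) = 36,964.23

36,964 cases per year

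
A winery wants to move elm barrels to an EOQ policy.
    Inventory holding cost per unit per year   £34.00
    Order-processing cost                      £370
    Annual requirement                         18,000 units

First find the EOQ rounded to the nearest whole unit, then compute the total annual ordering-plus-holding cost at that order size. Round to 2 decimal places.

£21,280.98

2DS/H = 2·18,000·370/34 = 391,764.71
EOQ = √391,764.71 ≈ 625.91 → Q = 626 units
Orders/yr = 18,000/626 = 28.754; ordering cost = 28.754 × £370 = £10,638.98
Average inventory = 626/2 = 313; holding cost = 313 × £34 = £10,642.00
Total = £10,638.98 + £10,642.00 = £21,280.98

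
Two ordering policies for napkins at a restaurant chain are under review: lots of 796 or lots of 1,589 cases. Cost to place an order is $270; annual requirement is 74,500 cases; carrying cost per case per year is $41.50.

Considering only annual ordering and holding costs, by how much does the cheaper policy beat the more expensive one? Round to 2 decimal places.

For each Q, cost = (D/Q)·S + (Q/2)·H.
TC(796) = (74,500/796)×270 + (796/2)×41.5 = $41,787.10
TC(1,589) = (74,500/1,589)×270 + (1,589/2)×41.5 = $45,630.65
Cheaper: Q = 796.  Difference = $3,843.55

$3,843.55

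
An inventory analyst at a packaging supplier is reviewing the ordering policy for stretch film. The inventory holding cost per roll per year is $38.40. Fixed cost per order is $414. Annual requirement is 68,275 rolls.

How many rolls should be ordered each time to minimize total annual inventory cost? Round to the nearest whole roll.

1,213 rolls

Optimal lot size Q* = (2 × 68,275 × $414 / $38.4)^½ ≈ 1,213.33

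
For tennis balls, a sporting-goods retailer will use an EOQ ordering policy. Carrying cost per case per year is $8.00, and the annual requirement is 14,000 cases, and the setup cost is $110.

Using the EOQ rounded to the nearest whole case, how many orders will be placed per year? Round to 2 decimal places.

Optimal lot size Q* = (2 × 14,000 × $110 / $8)^½ ≈ 620.48 → Q = 620
N = D/Q = 14,000/620 ≈ 22.581 orders/yr

22.58 orders per year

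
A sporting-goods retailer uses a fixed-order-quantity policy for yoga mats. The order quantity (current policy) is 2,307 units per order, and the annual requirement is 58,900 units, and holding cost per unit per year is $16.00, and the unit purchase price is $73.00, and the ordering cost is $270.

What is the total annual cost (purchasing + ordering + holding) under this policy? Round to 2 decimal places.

Annual ordering cost = (D/Q)·S = (58,900/2,307) × 270 = $6,893.37
Annual holding cost  = (Q/2)·H = (2,307/2) × 16 = $18,456.00
Purchase cost = D·C = 58,900 × 73 = $4,299,700.00
Total = $6,893.37 + $18,456.00 + $4,299,700.00 = $4,325,049.37

$4,325,049.37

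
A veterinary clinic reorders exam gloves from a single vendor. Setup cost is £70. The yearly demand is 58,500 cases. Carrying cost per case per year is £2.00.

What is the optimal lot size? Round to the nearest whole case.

EOQ = √(2DS/H) = √(2 × 58,500 × 70 / 2)
    = √(4,095,000.00) ≈ 2,023.61

2,024 cases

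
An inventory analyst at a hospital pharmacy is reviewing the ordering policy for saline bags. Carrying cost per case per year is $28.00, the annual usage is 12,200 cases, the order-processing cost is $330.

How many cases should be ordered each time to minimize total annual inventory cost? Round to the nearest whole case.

536 cases

EOQ = √(2DS/H) = √(2 × 12,200 × 330 / 28)
    = √(287,571.43) ≈ 536.26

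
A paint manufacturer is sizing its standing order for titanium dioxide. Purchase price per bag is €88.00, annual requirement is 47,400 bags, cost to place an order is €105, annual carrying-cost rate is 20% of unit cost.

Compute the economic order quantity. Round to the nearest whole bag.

752 bags

Carrying cost H = €88 × 20% = €17.6000/bag/yr
Optimal lot size Q* = (2 × 47,400 × €105 / €17.6)^½ ≈ 752.04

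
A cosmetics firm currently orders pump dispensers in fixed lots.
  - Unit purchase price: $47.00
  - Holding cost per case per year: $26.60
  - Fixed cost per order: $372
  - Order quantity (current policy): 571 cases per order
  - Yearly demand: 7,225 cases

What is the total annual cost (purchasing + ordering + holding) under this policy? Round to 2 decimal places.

$351,876.31

Annual ordering cost = (D/Q)·S = (7,225/571) × 372 = $4,707.01
Annual holding cost  = (Q/2)·H = (571/2) × 26.6 = $7,594.30
Purchase cost = D·C = 7,225 × 47 = $339,575.00
Total = $4,707.01 + $7,594.30 + $339,575.00 = $351,876.31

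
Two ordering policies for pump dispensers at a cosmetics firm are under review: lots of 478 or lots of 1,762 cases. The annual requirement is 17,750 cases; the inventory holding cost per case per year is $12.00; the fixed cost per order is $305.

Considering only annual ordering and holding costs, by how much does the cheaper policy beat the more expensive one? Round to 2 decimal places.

$549.33

For each Q, cost = (D/Q)·S + (Q/2)·H.
TC(478) = (17,750/478)×305 + (478/2)×12 = $14,193.84
TC(1,762) = (17,750/1,762)×305 + (1,762/2)×12 = $13,644.50
|ΔTC| = |$14,193.84 − $13,644.50| = $549.33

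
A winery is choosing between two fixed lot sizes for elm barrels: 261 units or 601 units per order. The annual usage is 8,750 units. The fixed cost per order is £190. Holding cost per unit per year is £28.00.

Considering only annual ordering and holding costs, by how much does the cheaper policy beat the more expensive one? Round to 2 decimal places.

£1,156.49

Annual cost at Q: ordering D·S/Q plus holding Q·H/2.
TC(261) = (8,750/261)×190 + (261/2)×28 = £10,023.73
TC(601) = (8,750/601)×190 + (601/2)×28 = £11,180.22
Lots of 261 are cheaper by £1,156.49.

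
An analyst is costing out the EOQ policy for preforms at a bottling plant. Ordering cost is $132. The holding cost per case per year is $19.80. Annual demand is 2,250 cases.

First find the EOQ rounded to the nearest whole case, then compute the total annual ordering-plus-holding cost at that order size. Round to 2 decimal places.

2DS/H = 2·2,250·132/19.8 = 30,000.00
EOQ = √30,000.00 ≈ 173.21 → Q = 173 cases
Orders/yr = 2,250/173 = 13.006; ordering cost = 13.006 × $132 = $1,716.76
Average inventory = 173/2 = 86.5; holding cost = 86.5 × $19.8 = $1,712.70
Total = $1,716.76 + $1,712.70 = $3,429.46

$3,429.46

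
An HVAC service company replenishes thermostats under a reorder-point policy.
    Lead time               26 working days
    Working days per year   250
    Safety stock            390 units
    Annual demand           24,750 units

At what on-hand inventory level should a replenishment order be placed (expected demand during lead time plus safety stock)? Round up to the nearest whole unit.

2,964 units

Daily demand d = 24,750 / 250 = 99.000 units/day
Demand during lead time = 99.000 × 26 = 2,574.00
Reorder point = 2,574.00 + 390 = 2,964.00 → round up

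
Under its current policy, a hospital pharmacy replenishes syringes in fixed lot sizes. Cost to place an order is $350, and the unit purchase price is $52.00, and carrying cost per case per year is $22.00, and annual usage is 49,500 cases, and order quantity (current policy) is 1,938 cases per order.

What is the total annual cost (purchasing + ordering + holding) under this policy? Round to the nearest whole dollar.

$2,604,258

Annual ordering cost = (D/Q)·S = (49,500/1,938) × 350 = $8,939.63
Annual holding cost  = (Q/2)·H = (1,938/2) × 22 = $21,318.00
Purchase cost = D·C = 49,500 × 52 = $2,574,000.00
Total = $8,939.63 + $21,318.00 + $2,574,000.00 = $2,604,257.63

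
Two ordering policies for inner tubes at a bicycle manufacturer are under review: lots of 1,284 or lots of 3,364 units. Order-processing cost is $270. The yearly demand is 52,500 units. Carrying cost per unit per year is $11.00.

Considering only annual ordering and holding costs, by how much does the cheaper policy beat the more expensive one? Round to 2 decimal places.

$4,614.01

TC(Q) = (D/Q)S + (Q/2)H
TC(1,284) = (52,500/1,284)×270 + (1,284/2)×11 = $18,101.72
TC(3,364) = (52,500/3,364)×270 + (3,364/2)×11 = $22,715.73
Lots of 1,284 are cheaper by $4,614.01.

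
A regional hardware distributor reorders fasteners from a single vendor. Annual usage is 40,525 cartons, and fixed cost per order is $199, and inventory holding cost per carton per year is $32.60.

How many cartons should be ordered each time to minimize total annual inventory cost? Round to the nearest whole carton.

Q* = √(2·D·S / H) = √(2·40,525·199 / 32.6) = √494,753.1 ≈ 703.39

703 cartons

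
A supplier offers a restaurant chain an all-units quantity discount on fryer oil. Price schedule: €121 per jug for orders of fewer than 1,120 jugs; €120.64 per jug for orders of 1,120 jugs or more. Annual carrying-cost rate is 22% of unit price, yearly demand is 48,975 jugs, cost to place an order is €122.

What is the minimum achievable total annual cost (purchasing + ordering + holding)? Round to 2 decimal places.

€5,928,541.62

H₁ = 22%×€121 = €26.6200;  H₂ = 22%×€120.64 = €26.5408
EOQ₁ = √(2×48,975×122/26.6200) = 670.01  (< 1,120, feasible at tier 1)
EOQ₂ = √(2×48,975×122/26.5408) = 671.00  (< 1,120 → use Q = 1,120 at tier-2 price)
TC(tier 1 (EOQ₁), Q≈670.0) = €5,943,810.54
TC(tier 2, Q≈1,120.0) = €5,928,541.62
Minimum at tier 2: €5,928,541.62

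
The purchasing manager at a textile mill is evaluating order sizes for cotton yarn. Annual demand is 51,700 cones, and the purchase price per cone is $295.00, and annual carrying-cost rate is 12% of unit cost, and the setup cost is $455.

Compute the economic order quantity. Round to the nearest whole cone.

1,153 cones

Holding cost per cone per year: H = 12% × $295 = $35.4000
2DS/H = 2·51,700·455/35.4 = 1,329,011.30
EOQ = √1,329,011.30 ≈ 1,152.83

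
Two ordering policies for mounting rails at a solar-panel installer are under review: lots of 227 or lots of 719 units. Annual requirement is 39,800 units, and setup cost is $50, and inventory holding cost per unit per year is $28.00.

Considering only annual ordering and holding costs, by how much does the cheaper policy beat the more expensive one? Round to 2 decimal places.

Annual cost at Q: ordering D·S/Q plus holding Q·H/2.
TC(227) = (39,800/227)×50 + (227/2)×28 = $11,944.52
TC(719) = (39,800/719)×50 + (719/2)×28 = $12,833.73
|ΔTC| = |$11,944.52 − $12,833.73| = $889.21

$889.21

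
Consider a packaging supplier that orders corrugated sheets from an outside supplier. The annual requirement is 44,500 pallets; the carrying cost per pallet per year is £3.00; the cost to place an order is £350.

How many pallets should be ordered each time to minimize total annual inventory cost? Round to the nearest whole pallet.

3,222 pallets

2DS/H = 2·44,500·350/3 = 10,383,333.33
EOQ = √10,383,333.33 ≈ 3,222.32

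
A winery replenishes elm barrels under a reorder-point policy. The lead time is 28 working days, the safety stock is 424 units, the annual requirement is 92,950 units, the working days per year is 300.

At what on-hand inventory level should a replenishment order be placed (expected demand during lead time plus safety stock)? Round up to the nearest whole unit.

9,100 units

Daily demand d = 92,950 / 300 = 309.833 units/day
Demand during lead time = 309.833 × 28 = 8,675.33
Reorder point = 8,675.33 + 424 = 9,099.33 → round up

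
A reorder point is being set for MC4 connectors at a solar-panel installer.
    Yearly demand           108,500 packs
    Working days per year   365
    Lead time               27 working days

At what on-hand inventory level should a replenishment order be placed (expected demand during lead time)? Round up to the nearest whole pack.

8,027 packs

Daily demand d = 108,500 / 365 = 297.260 packs/day
Demand during lead time = 297.260 × 27 = 8,026.03
Reorder point = 8,026.03 → round up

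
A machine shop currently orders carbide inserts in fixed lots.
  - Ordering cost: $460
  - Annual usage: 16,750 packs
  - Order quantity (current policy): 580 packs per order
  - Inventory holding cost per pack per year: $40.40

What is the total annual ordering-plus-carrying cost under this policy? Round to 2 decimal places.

$25,000.48

Ordering: D/Q × S = 16,750/580 × $460 = $13,284.48
Holding:  Q/2 × H = 580/2 × $40.4 = $11,716.00
Total = $13,284.48 + $11,716.00 = $25,000.48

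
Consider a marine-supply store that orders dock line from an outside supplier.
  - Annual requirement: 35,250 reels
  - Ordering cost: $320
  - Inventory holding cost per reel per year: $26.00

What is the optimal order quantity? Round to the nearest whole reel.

932 reels

Optimal lot size Q* = (2 × 35,250 × $320 / $26)^½ ≈ 931.50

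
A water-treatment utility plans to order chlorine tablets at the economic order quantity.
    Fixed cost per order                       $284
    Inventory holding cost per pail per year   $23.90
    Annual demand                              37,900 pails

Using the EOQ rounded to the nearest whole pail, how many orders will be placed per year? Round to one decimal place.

39.9 orders per year

Optimal lot size Q* = (2 × 37,900 × $284 / $23.9)^½ ≈ 949.06 → Q = 949
N = D/Q = 37,900/949 ≈ 39.937 orders/yr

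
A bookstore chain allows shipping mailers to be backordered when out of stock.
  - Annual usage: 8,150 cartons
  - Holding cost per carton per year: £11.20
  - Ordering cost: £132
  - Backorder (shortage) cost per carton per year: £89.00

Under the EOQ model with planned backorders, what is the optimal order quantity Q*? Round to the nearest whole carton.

Basic EOQ = √(2·8,150·132/11.2) = 438.300
Backorder adjustment √((H+b)/b) = √((11.2+89)/89) = 1.0611
Q* = 438.300 × 1.0611 ≈ 465.06

465 cartons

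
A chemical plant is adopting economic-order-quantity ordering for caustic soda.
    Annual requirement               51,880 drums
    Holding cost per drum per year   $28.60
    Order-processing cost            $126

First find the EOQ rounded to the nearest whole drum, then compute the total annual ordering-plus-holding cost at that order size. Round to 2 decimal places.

EOQ = √(2DS/H) = √(2 × 51,880 × 126 / 28.6)
    = √(457,124.48) ≈ 676.11 → Q = 676 drums
Ordering: D/Q × S = 51,880/676 × $126 = $9,669.94
Holding:  Q/2 × H = 676/2 × $28.6 = $9,666.80
Total = $9,669.94 + $9,666.80 = $19,336.74

$19,336.74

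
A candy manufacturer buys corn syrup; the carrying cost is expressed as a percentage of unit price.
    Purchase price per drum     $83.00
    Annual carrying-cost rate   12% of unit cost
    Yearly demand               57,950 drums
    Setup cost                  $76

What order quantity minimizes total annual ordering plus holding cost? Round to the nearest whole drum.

940 drums

Carrying cost H = $83 × 12% = $9.9600/drum/yr
Q* = √(2·D·S / H) = √(2·57,950·76 / 9.96) = √884,377.5 ≈ 940.41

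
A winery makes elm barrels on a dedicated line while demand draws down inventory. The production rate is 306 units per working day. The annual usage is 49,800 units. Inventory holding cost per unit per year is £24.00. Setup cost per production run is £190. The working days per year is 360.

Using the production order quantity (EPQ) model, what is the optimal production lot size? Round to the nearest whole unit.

d = 49,800/360 = 138.3333 units/day;  effective holding cost H(1 − d/p) = 24·(1 − 138.3333/306) = 13.15033
Q* = √(2DS / H_eff) = √(2·49,800·190 / 13.15033) ≈ 1,199.60

1,200 units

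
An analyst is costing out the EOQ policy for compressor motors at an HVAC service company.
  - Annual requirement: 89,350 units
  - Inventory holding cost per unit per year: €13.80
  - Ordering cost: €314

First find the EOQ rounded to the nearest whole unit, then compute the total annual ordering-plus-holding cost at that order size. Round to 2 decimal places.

Optimal lot size Q* = (2 × 89,350 × €314 / €13.8)^½ ≈ 2,016.45 → Q = 2,016 units
Annual ordering cost = (D/Q)·S = (89,350/2,016) × 314 = €13,916.62
Annual holding cost  = (Q/2)·H = (2,016/2) × 13.8 = €13,910.40
Total = €13,916.62 + €13,910.40 = €27,827.02

€27,827.02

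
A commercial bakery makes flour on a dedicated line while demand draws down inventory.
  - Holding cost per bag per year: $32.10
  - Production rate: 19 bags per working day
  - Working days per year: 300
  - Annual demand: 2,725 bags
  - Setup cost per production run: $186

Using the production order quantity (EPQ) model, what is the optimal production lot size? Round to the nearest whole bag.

246 bags

Daily demand d = 2,725/300 = 9.083; p = 19; 1 − d/p = 0.52193
EPQ = √(2DS / (H(1 − d/p)))
    = √(2 × 2,725 × 186 / (32.1 × 0.52193)) ≈ 245.98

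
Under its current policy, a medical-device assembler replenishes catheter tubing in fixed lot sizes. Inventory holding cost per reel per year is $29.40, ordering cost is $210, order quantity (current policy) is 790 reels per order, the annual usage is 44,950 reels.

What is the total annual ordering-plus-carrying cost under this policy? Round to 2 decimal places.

Annual ordering cost = (D/Q)·S = (44,950/790) × 210 = $11,948.73
Annual holding cost  = (Q/2)·H = (790/2) × 29.4 = $11,613.00
Total = $11,948.73 + $11,613.00 = $23,561.73

$23,561.73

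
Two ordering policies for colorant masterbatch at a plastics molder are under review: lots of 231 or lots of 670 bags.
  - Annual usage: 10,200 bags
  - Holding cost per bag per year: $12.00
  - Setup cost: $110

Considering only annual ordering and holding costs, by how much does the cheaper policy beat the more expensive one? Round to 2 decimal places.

Annual cost at Q: ordering D·S/Q plus holding Q·H/2.
TC(231) = (10,200/231)×110 + (231/2)×12 = $6,243.14
TC(670) = (10,200/670)×110 + (670/2)×12 = $5,694.63
|ΔTC| = |$6,243.14 − $5,694.63| = $548.52

$548.52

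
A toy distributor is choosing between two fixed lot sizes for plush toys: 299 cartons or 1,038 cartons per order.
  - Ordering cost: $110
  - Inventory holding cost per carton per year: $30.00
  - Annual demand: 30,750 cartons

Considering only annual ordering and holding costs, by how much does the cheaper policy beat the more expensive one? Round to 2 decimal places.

$3,030.96

Annual cost at Q: ordering D·S/Q plus holding Q·H/2.
TC(299) = (30,750/299)×110 + (299/2)×30 = $15,797.71
TC(1,038) = (30,750/1,038)×110 + (1,038/2)×30 = $18,828.67
Lots of 299 are cheaper by $3,030.96.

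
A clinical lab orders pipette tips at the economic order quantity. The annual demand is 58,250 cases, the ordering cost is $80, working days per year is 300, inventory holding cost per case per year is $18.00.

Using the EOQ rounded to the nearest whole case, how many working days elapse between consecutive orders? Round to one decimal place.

EOQ = √(2DS/H) = √(2 × 58,250 × 80 / 18)
    = √(517,777.78) ≈ 719.57 → Q = 720 cases
Cycle time = (working days × Q)/D = (300 × 720) / 58,250 = 3.708 days

3.7 days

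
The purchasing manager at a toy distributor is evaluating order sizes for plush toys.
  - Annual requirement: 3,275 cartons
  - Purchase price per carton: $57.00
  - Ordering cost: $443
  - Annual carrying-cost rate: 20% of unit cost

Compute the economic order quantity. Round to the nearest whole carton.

505 cartons

H = i·C = 0.2 × $57 = $11.4000 per carton-year
EOQ = √(2DS/H) = √(2 × 3,275 × 443 / 11.4)
    = √(254,530.70) ≈ 504.51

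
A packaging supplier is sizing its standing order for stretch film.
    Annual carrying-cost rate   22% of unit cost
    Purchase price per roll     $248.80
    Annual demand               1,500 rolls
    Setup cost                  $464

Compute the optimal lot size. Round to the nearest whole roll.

159 rolls

Carrying cost H = $248.8 × 22% = $54.7360/roll/yr
2DS/H = 2·1,500·464/54.736 = 25,431.16
EOQ = √25,431.16 ≈ 159.47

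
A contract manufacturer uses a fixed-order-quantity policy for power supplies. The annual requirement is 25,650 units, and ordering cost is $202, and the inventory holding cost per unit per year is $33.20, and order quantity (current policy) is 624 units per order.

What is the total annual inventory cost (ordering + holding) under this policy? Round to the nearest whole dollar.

Ordering: D/Q × S = 25,650/624 × $202 = $8,303.37
Holding:  Q/2 × H = 624/2 × $33.2 = $10,358.40
Total = $8,303.37 + $10,358.40 = $18,661.77

$18,662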